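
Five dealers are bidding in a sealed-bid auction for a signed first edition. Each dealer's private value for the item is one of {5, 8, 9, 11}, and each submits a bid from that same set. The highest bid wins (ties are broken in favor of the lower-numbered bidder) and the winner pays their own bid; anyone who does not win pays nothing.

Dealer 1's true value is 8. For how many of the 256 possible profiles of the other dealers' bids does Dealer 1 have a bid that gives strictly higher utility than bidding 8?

1

Others bid (5, 5, 5, 5): truth gives 0; bid 5 gives 3 > 0. Violating.
Others bid (5, 5, 5, 8): truth gives 0; no alternative beats it.
Others bid (5, 5, 5, 9): truth gives 0; no alternative beats it.
(Checking all 256 profiles: 1 has a profitable deviation, 255 do not.)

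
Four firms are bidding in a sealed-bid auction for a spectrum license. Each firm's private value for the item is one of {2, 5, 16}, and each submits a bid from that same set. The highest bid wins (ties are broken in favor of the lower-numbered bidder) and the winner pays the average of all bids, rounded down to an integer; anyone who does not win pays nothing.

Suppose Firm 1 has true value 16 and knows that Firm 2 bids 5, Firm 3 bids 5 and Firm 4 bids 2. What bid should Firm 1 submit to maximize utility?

5

Bid 2: loses, pays 0, utility 0.
Bid 5: wins, pays 4, utility 16 - 4 = 12.
Bid 16: wins, pays 7, utility 16 - 7 = 9.
The best choice is 5 with utility 12.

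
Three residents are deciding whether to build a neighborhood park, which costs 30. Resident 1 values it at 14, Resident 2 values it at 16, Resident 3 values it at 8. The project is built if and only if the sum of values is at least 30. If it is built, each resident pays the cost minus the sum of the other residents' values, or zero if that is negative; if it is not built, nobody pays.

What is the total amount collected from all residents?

14

Total value 38 ≥ cost 30, so it is built.
Resident 1: others sum to 24; max(0, 30 - 24) = 6.
Resident 2: others sum to 22; max(0, 30 - 22) = 8.
Resident 3: others sum to 30; max(0, 30 - 30) = 0.
Total collected = 6 + 8 + 0 = 14.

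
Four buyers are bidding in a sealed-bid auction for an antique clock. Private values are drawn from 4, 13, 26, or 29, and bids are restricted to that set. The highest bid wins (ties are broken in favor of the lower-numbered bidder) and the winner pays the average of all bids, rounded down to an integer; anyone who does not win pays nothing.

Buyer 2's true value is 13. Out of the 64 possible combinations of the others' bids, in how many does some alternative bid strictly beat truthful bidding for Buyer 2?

1

Others bid (13, 4, 4): truth gives 0; bid 26 gives 2 > 0. Violating.
Others bid (4, 4, 4): truth gives 7; no alternative beats it.
Others bid (4, 4, 13): truth gives 5; no alternative beats it.
(Checking all 64 profiles: 1 has a profitable deviation, 63 do not.)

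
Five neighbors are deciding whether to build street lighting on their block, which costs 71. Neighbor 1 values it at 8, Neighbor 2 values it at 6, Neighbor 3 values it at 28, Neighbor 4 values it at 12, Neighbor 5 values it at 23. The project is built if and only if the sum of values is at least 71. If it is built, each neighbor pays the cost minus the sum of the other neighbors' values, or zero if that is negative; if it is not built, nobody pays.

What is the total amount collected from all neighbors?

47

Total value 77 ≥ cost 71, so it is built.
Neighbor 1: others sum to 69; max(0, 71 - 69) = 2.
Neighbor 2: others sum to 71; max(0, 71 - 71) = 0.
Neighbor 3: others sum to 49; max(0, 71 - 49) = 22.
Neighbor 4: others sum to 65; max(0, 71 - 65) = 6.
Neighbor 5: others sum to 54; max(0, 71 - 54) = 17.
Total collected = 2 + 0 + 22 + 6 + 17 = 47.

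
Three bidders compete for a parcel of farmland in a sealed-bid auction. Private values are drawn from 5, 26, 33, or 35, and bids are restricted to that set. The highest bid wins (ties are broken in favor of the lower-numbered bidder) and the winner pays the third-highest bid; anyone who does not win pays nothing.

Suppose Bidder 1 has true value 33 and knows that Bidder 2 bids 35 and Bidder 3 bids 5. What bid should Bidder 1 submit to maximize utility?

35

Bid 5: loses, pays 0, utility 0.
Bid 26: loses, pays 0, utility 0.
Bid 33: loses, pays 0, utility 0.
Bid 35: wins, pays 5, utility 33 - 5 = 28.
The best choice is 35 with utility 28.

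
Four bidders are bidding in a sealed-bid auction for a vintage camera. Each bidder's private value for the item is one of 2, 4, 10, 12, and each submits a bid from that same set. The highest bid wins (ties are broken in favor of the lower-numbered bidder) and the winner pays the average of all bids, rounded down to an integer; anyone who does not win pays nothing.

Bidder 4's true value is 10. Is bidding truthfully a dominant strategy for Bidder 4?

Consider the case where Bidder 1 bids 2, Bidder 2 bids 2 and Bidder 3 bids 2.
Truthful bid 10: wins, pays 4, utility 10 - 4 = 6.
Bid 4 instead: wins, pays 2, utility 10 - 2 = 8.
Since 8 > 6, bidding 4 is strictly better here, so truthful bidding is not dominant.

No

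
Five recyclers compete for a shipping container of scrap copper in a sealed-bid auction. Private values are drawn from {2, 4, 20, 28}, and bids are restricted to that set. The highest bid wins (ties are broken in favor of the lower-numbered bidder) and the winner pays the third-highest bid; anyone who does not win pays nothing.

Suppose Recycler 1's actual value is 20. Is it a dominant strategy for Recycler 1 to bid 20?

No

Consider the case where Recycler 2 bids 2, Recycler 3 bids 2, Recycler 4 bids 2 and Recycler 5 bids 28.
Truthful bid 20: loses, pays 0, utility 0.
Bid 28 instead: wins, pays 2, utility 20 - 2 = 18.
Since 18 > 0, bidding 28 is strictly better here, so truthful bidding is not dominant.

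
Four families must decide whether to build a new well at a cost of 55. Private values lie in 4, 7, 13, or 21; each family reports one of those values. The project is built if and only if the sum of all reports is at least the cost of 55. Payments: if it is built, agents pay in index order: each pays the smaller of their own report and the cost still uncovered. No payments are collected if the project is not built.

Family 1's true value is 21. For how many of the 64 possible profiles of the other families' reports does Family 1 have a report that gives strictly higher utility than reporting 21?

Others report (4, 21, 21): truth gives 0; report 13 gives 8 > 0. Violating.
Others report (7, 21, 21): truth gives 0; report 7 gives 14 > 0. Violating.
Others report (13, 13, 21): truth gives 0; report 13 gives 8 > 0. Violating.
Others report (13, 21, 13): truth gives 0; report 13 gives 8 > 0. Violating.
Others report (4, 4, 4): truth gives 0; no alternative beats it.
Others report (4, 4, 7): truth gives 0; no alternative beats it.
(Checking all 64 profiles: 13 have a profitable deviation, 51 do not.)

13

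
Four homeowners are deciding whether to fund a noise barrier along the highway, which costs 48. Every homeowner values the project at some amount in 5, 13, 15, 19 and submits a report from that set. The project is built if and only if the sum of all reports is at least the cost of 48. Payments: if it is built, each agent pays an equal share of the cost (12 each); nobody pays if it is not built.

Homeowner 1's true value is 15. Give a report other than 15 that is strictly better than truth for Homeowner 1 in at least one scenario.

Suppose Homeowner 2 reports 5, Homeowner 3 reports 5 and Homeowner 4 reports 19.
Report 15: project not built, utility 0.
Report 19: project built, pays 12, utility 15 - 12 = 3.
So reporting 19 beats truth here (3 > 0).

19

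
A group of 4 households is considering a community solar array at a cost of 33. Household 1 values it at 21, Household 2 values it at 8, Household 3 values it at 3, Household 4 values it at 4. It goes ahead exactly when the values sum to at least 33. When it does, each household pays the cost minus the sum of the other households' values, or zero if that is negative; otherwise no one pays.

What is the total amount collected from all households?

Total value 36 ≥ cost 33, so it is built.
Household 1: others sum to 15; max(0, 33 - 15) = 18.
Household 2: others sum to 28; max(0, 33 - 28) = 5.
Household 3: others sum to 33; max(0, 33 - 33) = 0.
Household 4: others sum to 32; max(0, 33 - 32) = 1.
Total collected = 18 + 5 + 0 + 1 = 24.

24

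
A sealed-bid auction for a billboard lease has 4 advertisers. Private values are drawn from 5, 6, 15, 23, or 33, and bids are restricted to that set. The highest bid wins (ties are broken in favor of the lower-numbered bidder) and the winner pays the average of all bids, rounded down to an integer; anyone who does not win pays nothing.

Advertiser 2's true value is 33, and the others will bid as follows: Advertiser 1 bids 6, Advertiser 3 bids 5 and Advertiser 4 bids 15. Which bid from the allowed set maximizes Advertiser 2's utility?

15

Bid 5: loses, pays 0, utility 0.
Bid 6: loses, pays 0, utility 0.
Bid 15: wins, pays 10, utility 33 - 10 = 23.
Bid 23: wins, pays 12, utility 33 - 12 = 21.
Bid 33: wins, pays 14, utility 33 - 14 = 19.
The best choice is 15 with utility 23.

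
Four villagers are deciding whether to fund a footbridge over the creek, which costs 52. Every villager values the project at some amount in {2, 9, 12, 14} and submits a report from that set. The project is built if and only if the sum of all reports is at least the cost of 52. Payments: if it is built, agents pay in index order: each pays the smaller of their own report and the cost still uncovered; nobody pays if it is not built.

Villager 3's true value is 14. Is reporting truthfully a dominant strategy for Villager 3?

Consider the case where Villager 1 reports 12, Villager 2 reports 14 and Villager 4 reports 14.
Truthful report 14: project built, pays 14, utility 14 - 14 = 0.
Report 12 instead: project built, pays 12, utility 14 - 12 = 2.
Since 2 > 0, reporting 12 is strictly better here, so truthful reporting is not dominant.

No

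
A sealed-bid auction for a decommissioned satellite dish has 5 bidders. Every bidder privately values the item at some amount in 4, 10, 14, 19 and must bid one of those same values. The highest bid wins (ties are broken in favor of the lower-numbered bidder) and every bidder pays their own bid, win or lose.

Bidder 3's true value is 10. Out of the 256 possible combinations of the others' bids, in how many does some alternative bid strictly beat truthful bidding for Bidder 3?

Others bid (4, 4, 4, 14): truth gives -10; bid 4 gives -4 > -10. Violating.
Others bid (4, 4, 4, 19): truth gives -10; bid 4 gives -4 > -10. Violating.
Others bid (4, 4, 10, 14): truth gives -10; bid 4 gives -4 > -10. Violating.
Others bid (4, 4, 10, 19): truth gives -10; bid 4 gives -4 > -10. Violating.
Others bid (4, 4, 4, 4): truth gives 0; no alternative beats it.
Others bid (4, 4, 4, 10): truth gives 0; no alternative beats it.
(Checking all 256 profiles: 252 have a profitable deviation, 4 do not.)

252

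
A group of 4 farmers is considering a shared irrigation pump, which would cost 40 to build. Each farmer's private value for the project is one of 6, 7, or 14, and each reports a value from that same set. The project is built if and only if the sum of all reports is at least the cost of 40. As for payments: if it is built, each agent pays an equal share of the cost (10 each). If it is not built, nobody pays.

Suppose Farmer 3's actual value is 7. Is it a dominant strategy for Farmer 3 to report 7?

Yes

Check each profile of the others' reports and compare truth against every alternative report.
Others report (6, 14, 14): truth gives -3, best alternative gives -3.
Others report (7, 14, 14): truth gives -3, best alternative gives -3.
Others report (14, 6, 14): truth gives -3, best alternative gives -3.
Others report (14, 7, 14): truth gives -3, best alternative gives -3.
Others report (14, 14, 6): truth gives -3, best alternative gives -3.
Others report (14, 14, 7): truth gives -3, best alternative gives -3.
(Remaining 21 profiles checked similarly; truth is weakly best in each.)
In every case the truthful report is at least as good as any alternative, so it is a dominant strategy.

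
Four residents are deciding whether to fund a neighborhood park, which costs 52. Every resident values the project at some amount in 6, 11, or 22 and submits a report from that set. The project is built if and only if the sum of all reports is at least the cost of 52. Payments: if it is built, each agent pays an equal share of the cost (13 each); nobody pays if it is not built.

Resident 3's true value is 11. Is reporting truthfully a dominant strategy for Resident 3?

No

Consider the case where Resident 1 reports 11, Resident 2 reports 11 and Resident 4 reports 22.
Truthful report 11: project built, pays 13, utility 11 - 13 = -2.
Report 6 instead: project not built, utility 0.
Since 0 > -2, reporting 6 is strictly better here, so truthful reporting is not dominant.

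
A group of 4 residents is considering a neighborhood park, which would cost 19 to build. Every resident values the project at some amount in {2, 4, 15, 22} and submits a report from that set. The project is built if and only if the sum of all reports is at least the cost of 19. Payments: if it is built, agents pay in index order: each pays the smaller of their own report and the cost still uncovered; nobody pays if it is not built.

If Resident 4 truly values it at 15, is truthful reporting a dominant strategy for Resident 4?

Check each profile of the others' reports and compare truth against every alternative report.
Others report (2, 2, 15): truth gives 15, best alternative gives 15.
Others report (2, 2, 22): truth gives 15, best alternative gives 15.
Others report (2, 4, 15): truth gives 15, best alternative gives 15.
Others report (2, 4, 22): truth gives 15, best alternative gives 15.
Others report (2, 15, 2): truth gives 15, best alternative gives 15.
Others report (2, 15, 4): truth gives 15, best alternative gives 15.
(Remaining 58 profiles checked similarly; truth is weakly best in each.)
In every case the truthful report is at least as good as any alternative, so it is a dominant strategy.

Yes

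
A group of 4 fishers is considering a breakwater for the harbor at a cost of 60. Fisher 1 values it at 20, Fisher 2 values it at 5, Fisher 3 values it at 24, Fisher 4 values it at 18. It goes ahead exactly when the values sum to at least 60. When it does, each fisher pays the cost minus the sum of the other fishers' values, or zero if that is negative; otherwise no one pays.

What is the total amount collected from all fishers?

41

Total value 67 ≥ cost 60, so it is built.
Fisher 1: others sum to 47; max(0, 60 - 47) = 13.
Fisher 2: others sum to 62; max(0, 60 - 62) = 0.
Fisher 3: others sum to 43; max(0, 60 - 43) = 17.
Fisher 4: others sum to 49; max(0, 60 - 49) = 11.
Total collected = 13 + 0 + 17 + 11 = 41.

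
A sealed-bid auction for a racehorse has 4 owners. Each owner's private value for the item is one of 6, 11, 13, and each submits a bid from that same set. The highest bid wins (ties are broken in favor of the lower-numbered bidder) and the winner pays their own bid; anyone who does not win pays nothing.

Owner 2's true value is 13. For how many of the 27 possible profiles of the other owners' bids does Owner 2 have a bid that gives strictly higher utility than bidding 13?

4

Others bid (6, 6, 6): truth gives 0; bid 11 gives 2 > 0. Violating.
Others bid (6, 6, 11): truth gives 0; bid 11 gives 2 > 0. Violating.
Others bid (6, 11, 6): truth gives 0; bid 11 gives 2 > 0. Violating.
Others bid (6, 11, 11): truth gives 0; bid 11 gives 2 > 0. Violating.
Others bid (6, 6, 13): truth gives 0; no alternative beats it.
Others bid (6, 11, 13): truth gives 0; no alternative beats it.
(Checking all 27 profiles: 4 have a profitable deviation, 23 do not.)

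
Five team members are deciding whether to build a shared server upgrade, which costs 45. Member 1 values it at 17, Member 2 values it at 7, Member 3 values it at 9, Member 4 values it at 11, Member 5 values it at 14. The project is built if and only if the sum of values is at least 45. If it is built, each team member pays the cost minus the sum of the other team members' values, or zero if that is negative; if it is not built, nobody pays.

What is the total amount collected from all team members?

Total value 58 ≥ cost 45, so it is built.
Member 1: others sum to 41; max(0, 45 - 41) = 4.
Member 2: others sum to 51; max(0, 45 - 51) = 0.
Member 3: others sum to 49; max(0, 45 - 49) = 0.
Member 4: others sum to 47; max(0, 45 - 47) = 0.
Member 5: others sum to 44; max(0, 45 - 44) = 1.
Total collected = 4 + 0 + 0 + 0 + 1 = 5.

5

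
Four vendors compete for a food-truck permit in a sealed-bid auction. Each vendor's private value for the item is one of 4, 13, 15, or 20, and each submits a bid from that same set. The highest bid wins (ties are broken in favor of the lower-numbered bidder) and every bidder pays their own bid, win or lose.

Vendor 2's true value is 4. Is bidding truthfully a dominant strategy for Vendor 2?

Check each profile of the others' bids and compare truth against every alternative bid.
Others bid (4, 4, 20): truth gives -4, best alternative gives -13.
Others bid (4, 13, 20): truth gives -4, best alternative gives -13.
Others bid (4, 15, 20): truth gives -4, best alternative gives -13.
Others bid (4, 20, 4): truth gives -4, best alternative gives -13.
Others bid (4, 20, 13): truth gives -4, best alternative gives -13.
Others bid (4, 20, 15): truth gives -4, best alternative gives -13.
(Remaining 58 profiles checked similarly; truth is weakly best in each.)
In every case the truthful bid is at least as good as any alternative, so it is a dominant strategy.

Yes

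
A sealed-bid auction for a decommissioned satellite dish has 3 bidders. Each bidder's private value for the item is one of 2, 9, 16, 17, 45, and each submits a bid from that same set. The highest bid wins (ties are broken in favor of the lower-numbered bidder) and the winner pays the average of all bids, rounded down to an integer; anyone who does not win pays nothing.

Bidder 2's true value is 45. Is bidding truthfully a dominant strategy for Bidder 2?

No

Consider the case where Bidder 1 bids 2 and Bidder 3 bids 2.
Truthful bid 45: wins, pays 16, utility 45 - 16 = 29.
Bid 9 instead: wins, pays 4, utility 45 - 4 = 41.
Since 41 > 29, bidding 9 is strictly better here, so truthful bidding is not dominant.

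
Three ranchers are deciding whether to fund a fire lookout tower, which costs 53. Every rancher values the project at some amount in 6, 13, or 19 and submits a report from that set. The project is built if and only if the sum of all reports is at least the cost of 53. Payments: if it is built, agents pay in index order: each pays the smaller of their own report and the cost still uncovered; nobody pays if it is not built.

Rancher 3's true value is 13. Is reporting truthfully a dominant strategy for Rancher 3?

Yes

Check each profile of the others' reports and compare truth against every alternative report.
Others report (6, 6): truth gives 0, best alternative gives 0.
Others report (6, 13): truth gives 0, best alternative gives 0.
Others report (6, 19): truth gives 0, best alternative gives 0.
Others report (13, 6): truth gives 0, best alternative gives 0.
Others report (13, 13): truth gives 0, best alternative gives 0.
Others report (13, 19): truth gives 0, best alternative gives 0.
(Remaining 3 profiles checked similarly; truth is weakly best in each.)
In every case the truthful report is at least as good as any alternative, so it is a dominant strategy.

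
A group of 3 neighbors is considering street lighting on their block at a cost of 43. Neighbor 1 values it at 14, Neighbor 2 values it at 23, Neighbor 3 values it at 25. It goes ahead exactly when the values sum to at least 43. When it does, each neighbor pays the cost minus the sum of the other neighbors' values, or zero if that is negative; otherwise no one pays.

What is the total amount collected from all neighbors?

Total value 62 ≥ cost 43, so it is built.
Neighbor 1: others sum to 48; max(0, 43 - 48) = 0.
Neighbor 2: others sum to 39; max(0, 43 - 39) = 4.
Neighbor 3: others sum to 37; max(0, 43 - 37) = 6.
Total collected = 0 + 4 + 6 = 10.

10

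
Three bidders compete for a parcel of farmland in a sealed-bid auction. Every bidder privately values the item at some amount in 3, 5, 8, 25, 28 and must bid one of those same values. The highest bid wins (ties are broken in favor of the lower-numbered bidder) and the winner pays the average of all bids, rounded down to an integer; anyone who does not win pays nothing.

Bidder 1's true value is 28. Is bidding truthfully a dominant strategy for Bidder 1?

No

Consider the case where Bidder 2 bids 3 and Bidder 3 bids 3.
Truthful bid 28: wins, pays 11, utility 28 - 11 = 17.
Bid 3 instead: wins, pays 3, utility 28 - 3 = 25.
Since 25 > 17, bidding 3 is strictly better here, so truthful bidding is not dominant.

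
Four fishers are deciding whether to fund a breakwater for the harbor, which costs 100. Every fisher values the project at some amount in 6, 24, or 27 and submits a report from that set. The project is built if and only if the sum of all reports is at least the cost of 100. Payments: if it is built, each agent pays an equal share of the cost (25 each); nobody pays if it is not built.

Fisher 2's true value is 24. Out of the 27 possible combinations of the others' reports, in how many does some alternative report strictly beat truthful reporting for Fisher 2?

4

Others report (24, 27, 27): truth gives -1; report 6 gives 0 > -1. Violating.
Others report (27, 24, 27): truth gives -1; report 6 gives 0 > -1. Violating.
Others report (27, 27, 24): truth gives -1; report 6 gives 0 > -1. Violating.
Others report (27, 27, 27): truth gives -1; report 6 gives 0 > -1. Violating.
Others report (6, 6, 6): truth gives 0; no alternative beats it.
Others report (6, 6, 24): truth gives 0; no alternative beats it.
(Checking all 27 profiles: 4 have a profitable deviation, 23 do not.)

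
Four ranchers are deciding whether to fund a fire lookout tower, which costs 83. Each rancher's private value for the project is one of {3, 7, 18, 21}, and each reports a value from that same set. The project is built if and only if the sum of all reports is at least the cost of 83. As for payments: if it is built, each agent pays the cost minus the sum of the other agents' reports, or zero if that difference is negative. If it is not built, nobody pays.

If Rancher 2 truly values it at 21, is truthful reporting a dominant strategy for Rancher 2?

Yes

Check each profile of the others' reports and compare truth against every alternative report.
Others report (21, 21, 21): truth gives 1, best alternative gives 0.
Others report (3, 3, 3): truth gives 0, best alternative gives 0.
Others report (3, 3, 7): truth gives 0, best alternative gives 0.
Others report (3, 3, 18): truth gives 0, best alternative gives 0.
Others report (3, 3, 21): truth gives 0, best alternative gives 0.
Others report (3, 7, 3): truth gives 0, best alternative gives 0.
(Remaining 58 profiles checked similarly; truth is weakly best in each.)
In every case the truthful report is at least as good as any alternative, so it is a dominant strategy.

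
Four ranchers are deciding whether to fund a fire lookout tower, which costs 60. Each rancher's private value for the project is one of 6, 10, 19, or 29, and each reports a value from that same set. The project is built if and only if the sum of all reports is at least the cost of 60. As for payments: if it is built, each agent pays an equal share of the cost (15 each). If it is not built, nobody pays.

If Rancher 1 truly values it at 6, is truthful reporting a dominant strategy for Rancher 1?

Check each profile of the others' reports and compare truth against every alternative report.
Others report (6, 19, 29): truth gives -9, best alternative gives -9.
Others report (6, 29, 19): truth gives -9, best alternative gives -9.
Others report (6, 29, 29): truth gives -9, best alternative gives -9.
Others report (10, 19, 29): truth gives -9, best alternative gives -9.
Others report (10, 29, 19): truth gives -9, best alternative gives -9.
Others report (10, 29, 29): truth gives -9, best alternative gives -9.
(Remaining 58 profiles checked similarly; truth is weakly best in each.)
In every case the truthful report is at least as good as any alternative, so it is a dominant strategy.

Yes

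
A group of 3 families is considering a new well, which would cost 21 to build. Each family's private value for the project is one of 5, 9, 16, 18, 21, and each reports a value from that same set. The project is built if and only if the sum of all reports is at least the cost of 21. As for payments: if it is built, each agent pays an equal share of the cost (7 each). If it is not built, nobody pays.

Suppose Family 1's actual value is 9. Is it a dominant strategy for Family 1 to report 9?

No

Consider the case where Family 2 reports 5 and Family 3 reports 5.
Truthful report 9: project not built, utility 0.
Report 16 instead: project built, pays 7, utility 9 - 7 = 2.
Since 2 > 0, reporting 16 is strictly better here, so truthful reporting is not dominant.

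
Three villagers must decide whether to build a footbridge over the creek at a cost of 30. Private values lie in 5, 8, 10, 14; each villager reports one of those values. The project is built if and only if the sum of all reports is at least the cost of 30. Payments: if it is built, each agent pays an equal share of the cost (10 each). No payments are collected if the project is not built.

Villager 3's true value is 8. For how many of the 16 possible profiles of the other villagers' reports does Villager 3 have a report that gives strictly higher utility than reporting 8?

4

Others report (8, 14): truth gives -2; report 5 gives 0 > -2. Violating.
Others report (10, 14): truth gives -2; report 5 gives 0 > -2. Violating.
Others report (14, 8): truth gives -2; report 5 gives 0 > -2. Violating.
Others report (14, 10): truth gives -2; report 5 gives 0 > -2. Violating.
Others report (5, 5): truth gives 0; no alternative beats it.
Others report (5, 8): truth gives 0; no alternative beats it.
(Checking all 16 profiles: 4 have a profitable deviation, 12 do not.)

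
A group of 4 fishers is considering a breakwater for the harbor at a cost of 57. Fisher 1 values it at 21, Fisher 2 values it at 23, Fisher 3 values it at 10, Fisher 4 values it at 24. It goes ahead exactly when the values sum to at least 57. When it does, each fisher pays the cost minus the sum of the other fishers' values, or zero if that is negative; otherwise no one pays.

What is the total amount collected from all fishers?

Total value 78 ≥ cost 57, so it is built.
Fisher 1: others sum to 57; max(0, 57 - 57) = 0.
Fisher 2: others sum to 55; max(0, 57 - 55) = 2.
Fisher 3: others sum to 68; max(0, 57 - 68) = 0.
Fisher 4: others sum to 54; max(0, 57 - 54) = 3.
Total collected = 0 + 2 + 0 + 3 = 5.

5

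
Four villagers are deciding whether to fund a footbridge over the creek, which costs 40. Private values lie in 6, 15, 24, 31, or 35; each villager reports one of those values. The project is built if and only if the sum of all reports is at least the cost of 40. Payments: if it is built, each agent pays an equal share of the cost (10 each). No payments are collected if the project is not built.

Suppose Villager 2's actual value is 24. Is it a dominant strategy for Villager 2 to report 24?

Yes

Check each profile of the others' reports and compare truth against every alternative report.
Others report (6, 6, 6): truth gives 14, best alternative gives 14.
Others report (6, 6, 15): truth gives 14, best alternative gives 14.
Others report (6, 6, 24): truth gives 14, best alternative gives 14.
Others report (6, 6, 31): truth gives 14, best alternative gives 14.
Others report (6, 6, 35): truth gives 14, best alternative gives 14.
Others report (6, 15, 6): truth gives 14, best alternative gives 14.
(Remaining 119 profiles checked similarly; truth is weakly best in each.)
In every case the truthful report is at least as good as any alternative, so it is a dominant strategy.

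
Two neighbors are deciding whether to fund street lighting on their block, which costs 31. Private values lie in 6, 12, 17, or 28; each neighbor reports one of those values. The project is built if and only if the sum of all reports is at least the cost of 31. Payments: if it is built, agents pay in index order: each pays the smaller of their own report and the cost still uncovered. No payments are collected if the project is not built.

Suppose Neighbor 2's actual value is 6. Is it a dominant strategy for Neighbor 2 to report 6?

Yes

Check each profile of the others' reports and compare truth against every alternative report.
Others report (28): truth gives 3, best alternative gives 3.
Others report (6): truth gives 0, best alternative gives 0.
Others report (12): truth gives 0, best alternative gives 0.
Others report (17): truth gives 0, best alternative gives 0.
In every case the truthful report is at least as good as any alternative, so it is a dominant strategy.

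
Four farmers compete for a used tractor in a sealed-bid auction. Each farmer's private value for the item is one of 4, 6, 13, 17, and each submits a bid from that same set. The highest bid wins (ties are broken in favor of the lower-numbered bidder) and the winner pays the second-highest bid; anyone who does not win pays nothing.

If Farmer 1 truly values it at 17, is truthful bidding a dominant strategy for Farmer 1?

Check each profile of the others' bids and compare truth against every alternative bid.
Others bid (4, 4, 4): truth gives 13, best alternative gives 13.
Others bid (4, 4, 6): truth gives 11, best alternative gives 11.
Others bid (4, 6, 4): truth gives 11, best alternative gives 11.
Others bid (4, 6, 6): truth gives 11, best alternative gives 11.
Others bid (6, 4, 4): truth gives 11, best alternative gives 11.
Others bid (6, 4, 6): truth gives 11, best alternative gives 11.
(Remaining 58 profiles checked similarly; truth is weakly best in each.)
In every case the truthful bid is at least as good as any alternative, so it is a dominant strategy.

Yes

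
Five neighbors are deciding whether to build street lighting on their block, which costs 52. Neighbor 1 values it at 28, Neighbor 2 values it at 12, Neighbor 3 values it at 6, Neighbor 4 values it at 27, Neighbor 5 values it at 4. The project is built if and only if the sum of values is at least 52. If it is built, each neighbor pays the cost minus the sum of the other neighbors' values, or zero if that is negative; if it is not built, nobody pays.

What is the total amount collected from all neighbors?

5

Total value 77 ≥ cost 52, so it is built.
Neighbor 1: others sum to 49; max(0, 52 - 49) = 3.
Neighbor 2: others sum to 65; max(0, 52 - 65) = 0.
Neighbor 3: others sum to 71; max(0, 52 - 71) = 0.
Neighbor 4: others sum to 50; max(0, 52 - 50) = 2.
Neighbor 5: others sum to 73; max(0, 52 - 73) = 0.
Total collected = 3 + 0 + 0 + 2 + 0 = 5.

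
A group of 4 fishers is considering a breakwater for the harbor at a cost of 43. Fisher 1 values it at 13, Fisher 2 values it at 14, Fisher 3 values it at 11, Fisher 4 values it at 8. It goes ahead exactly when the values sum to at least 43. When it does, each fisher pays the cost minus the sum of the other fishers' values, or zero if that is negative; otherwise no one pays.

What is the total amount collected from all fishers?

Total value 46 ≥ cost 43, so it is built.
Fisher 1: others sum to 33; max(0, 43 - 33) = 10.
Fisher 2: others sum to 32; max(0, 43 - 32) = 11.
Fisher 3: others sum to 35; max(0, 43 - 35) = 8.
Fisher 4: others sum to 38; max(0, 43 - 38) = 5.
Total collected = 10 + 11 + 8 + 5 = 34.

34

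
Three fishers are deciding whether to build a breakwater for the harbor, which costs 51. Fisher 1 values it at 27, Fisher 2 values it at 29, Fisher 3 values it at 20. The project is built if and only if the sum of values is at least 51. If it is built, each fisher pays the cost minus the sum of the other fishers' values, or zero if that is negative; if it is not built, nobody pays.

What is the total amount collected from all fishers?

6

Total value 76 ≥ cost 51, so it is built.
Fisher 1: others sum to 49; max(0, 51 - 49) = 2.
Fisher 2: others sum to 47; max(0, 51 - 47) = 4.
Fisher 3: others sum to 56; max(0, 51 - 56) = 0.
Total collected = 2 + 4 + 0 = 6.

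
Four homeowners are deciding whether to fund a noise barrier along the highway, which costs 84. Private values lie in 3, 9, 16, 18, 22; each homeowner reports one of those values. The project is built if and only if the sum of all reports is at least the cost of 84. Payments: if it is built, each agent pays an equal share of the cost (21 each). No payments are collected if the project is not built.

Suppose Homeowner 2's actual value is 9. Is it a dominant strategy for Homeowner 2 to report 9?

Check each profile of the others' reports and compare truth against every alternative report.
Others report (3, 3, 3): truth gives 0, best alternative gives 0.
Others report (3, 3, 9): truth gives 0, best alternative gives 0.
Others report (3, 3, 16): truth gives 0, best alternative gives 0.
Others report (3, 3, 18): truth gives 0, best alternative gives 0.
Others report (3, 3, 22): truth gives 0, best alternative gives 0.
Others report (3, 9, 3): truth gives 0, best alternative gives 0.
(Remaining 119 profiles checked similarly; truth is weakly best in each.)
In every case the truthful report is at least as good as any alternative, so it is a dominant strategy.

Yes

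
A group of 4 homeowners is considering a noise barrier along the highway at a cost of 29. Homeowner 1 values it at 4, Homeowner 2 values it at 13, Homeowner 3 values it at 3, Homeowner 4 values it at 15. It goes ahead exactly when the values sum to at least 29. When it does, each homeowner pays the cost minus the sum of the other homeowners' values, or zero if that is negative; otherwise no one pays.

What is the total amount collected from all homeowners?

Total value 35 ≥ cost 29, so it is built.
Homeowner 1: others sum to 31; max(0, 29 - 31) = 0.
Homeowner 2: others sum to 22; max(0, 29 - 22) = 7.
Homeowner 3: others sum to 32; max(0, 29 - 32) = 0.
Homeowner 4: others sum to 20; max(0, 29 - 20) = 9.
Total collected = 0 + 7 + 0 + 9 = 16.

16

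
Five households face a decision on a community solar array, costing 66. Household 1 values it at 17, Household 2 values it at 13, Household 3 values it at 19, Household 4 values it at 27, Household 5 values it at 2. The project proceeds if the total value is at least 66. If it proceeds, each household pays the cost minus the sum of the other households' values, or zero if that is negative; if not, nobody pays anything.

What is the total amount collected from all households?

Total value 78 ≥ cost 66, so it is built.
Household 1: others sum to 61; max(0, 66 - 61) = 5.
Household 2: others sum to 65; max(0, 66 - 65) = 1.
Household 3: others sum to 59; max(0, 66 - 59) = 7.
Household 4: others sum to 51; max(0, 66 - 51) = 15.
Household 5: others sum to 76; max(0, 66 - 76) = 0.
Total collected = 5 + 1 + 7 + 15 + 0 = 28.

28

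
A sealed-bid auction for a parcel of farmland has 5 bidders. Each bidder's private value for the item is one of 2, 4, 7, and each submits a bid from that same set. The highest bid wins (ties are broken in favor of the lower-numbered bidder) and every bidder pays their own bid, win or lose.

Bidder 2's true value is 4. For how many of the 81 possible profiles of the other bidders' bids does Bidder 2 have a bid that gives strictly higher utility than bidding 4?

Others bid (2, 2, 2, 7): truth gives -4; bid 2 gives -2 > -4. Violating.
Others bid (2, 2, 4, 7): truth gives -4; bid 2 gives -2 > -4. Violating.
Others bid (2, 2, 7, 2): truth gives -4; bid 2 gives -2 > -4. Violating.
Others bid (2, 2, 7, 4): truth gives -4; bid 2 gives -2 > -4. Violating.
Others bid (2, 2, 2, 2): truth gives 0; no alternative beats it.
Others bid (2, 2, 2, 4): truth gives 0; no alternative beats it.
(Checking all 81 profiles: 73 have a profitable deviation, 8 do not.)

73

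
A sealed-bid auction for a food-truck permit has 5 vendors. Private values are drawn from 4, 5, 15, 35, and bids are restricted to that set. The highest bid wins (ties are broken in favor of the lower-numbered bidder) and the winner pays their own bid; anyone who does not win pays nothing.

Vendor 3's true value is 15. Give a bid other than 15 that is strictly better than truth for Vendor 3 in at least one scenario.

Suppose Vendor 1 bids 4, Vendor 2 bids 4, Vendor 4 bids 4 and Vendor 5 bids 4.
Bid 15: wins, pays 15, utility 15 - 15 = 0.
Bid 5: wins, pays 5, utility 15 - 5 = 10.
So bidding 5 beats truth here (10 > 0).

5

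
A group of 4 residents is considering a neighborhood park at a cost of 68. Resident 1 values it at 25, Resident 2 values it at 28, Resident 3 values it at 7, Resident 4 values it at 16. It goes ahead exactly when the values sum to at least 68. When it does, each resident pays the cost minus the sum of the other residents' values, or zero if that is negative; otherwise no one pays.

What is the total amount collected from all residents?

45

Total value 76 ≥ cost 68, so it is built.
Resident 1: others sum to 51; max(0, 68 - 51) = 17.
Resident 2: others sum to 48; max(0, 68 - 48) = 20.
Resident 3: others sum to 69; max(0, 68 - 69) = 0.
Resident 4: others sum to 60; max(0, 68 - 60) = 8.
Total collected = 17 + 20 + 0 + 8 = 45.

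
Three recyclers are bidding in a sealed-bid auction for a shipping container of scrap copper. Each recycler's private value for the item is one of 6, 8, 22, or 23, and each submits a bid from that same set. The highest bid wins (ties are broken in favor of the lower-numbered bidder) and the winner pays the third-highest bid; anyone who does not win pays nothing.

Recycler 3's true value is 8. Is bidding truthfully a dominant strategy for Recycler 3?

No

Consider the case where Recycler 1 bids 6 and Recycler 2 bids 8.
Truthful bid 8: loses, pays 0, utility 0.
Bid 22 instead: wins, pays 6, utility 8 - 6 = 2.
Since 2 > 0, bidding 22 is strictly better here, so truthful bidding is not dominant.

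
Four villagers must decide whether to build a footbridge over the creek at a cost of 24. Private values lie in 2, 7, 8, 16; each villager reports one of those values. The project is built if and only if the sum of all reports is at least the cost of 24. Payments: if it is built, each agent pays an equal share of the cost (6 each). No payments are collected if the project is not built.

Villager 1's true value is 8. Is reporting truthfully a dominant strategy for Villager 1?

No

Consider the case where Villager 2 reports 2, Villager 3 reports 2 and Villager 4 reports 7.
Truthful report 8: project not built, utility 0.
Report 16 instead: project built, pays 6, utility 8 - 6 = 2.
Since 2 > 0, reporting 16 is strictly better here, so truthful reporting is not dominant.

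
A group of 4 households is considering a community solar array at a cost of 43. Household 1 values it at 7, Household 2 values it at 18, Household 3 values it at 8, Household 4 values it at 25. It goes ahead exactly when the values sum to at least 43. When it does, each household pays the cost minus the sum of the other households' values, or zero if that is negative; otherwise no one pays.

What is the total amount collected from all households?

Total value 58 ≥ cost 43, so it is built.
Household 1: others sum to 51; max(0, 43 - 51) = 0.
Household 2: others sum to 40; max(0, 43 - 40) = 3.
Household 3: others sum to 50; max(0, 43 - 50) = 0.
Household 4: others sum to 33; max(0, 43 - 33) = 10.
Total collected = 0 + 3 + 0 + 10 = 13.

13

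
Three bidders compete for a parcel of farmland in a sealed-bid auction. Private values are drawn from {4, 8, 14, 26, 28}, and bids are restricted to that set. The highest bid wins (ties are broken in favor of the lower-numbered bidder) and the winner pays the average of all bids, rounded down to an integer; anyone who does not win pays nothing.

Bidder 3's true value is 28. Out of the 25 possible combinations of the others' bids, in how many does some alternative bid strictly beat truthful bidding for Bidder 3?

Others bid (4, 4): truth gives 16; bid 8 gives 23 > 16. Violating.
Others bid (4, 8): truth gives 15; bid 14 gives 20 > 15. Violating.
Others bid (4, 14): truth gives 13; bid 26 gives 14 > 13. Violating.
Others bid (8, 4): truth gives 15; bid 14 gives 20 > 15. Violating.
Others bid (4, 26): truth gives 9; no alternative beats it.
Others bid (4, 28): truth gives 0; no alternative beats it.
(Checking all 25 profiles: 6 have a profitable deviation, 19 do not.)

6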